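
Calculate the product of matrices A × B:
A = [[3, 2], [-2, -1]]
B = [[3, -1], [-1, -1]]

Matrix multiplication:
C[0][0] = 3×3 + 2×-1 = 7
C[0][1] = 3×-1 + 2×-1 = -5
C[1][0] = -2×3 + -1×-1 = -5
C[1][1] = -2×-1 + -1×-1 = 3
Result: [[7, -5], [-5, 3]]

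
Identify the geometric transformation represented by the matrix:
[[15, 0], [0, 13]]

This matrix represents: non-uniform scaling by sx = 15, sy = 13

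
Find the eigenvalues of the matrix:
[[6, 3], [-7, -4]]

Characteristic equation: det(A - λI) = 0
λ² - (trace)λ + (det) = 0
trace = 6 + -4 = 2, det = (6)(-4) - (3)(-7) = -3
λ² - (2)λ + (-3) = 0
λ = (2 ± √((2)² - 4·(-3))) / 2 = (2 ± √16) / 2
Solving: λ = -1, 3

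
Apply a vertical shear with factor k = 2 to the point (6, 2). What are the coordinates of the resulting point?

Shear matrix for vertical shear with factor k = 2:
[[1, 0], [2, 1]]
Result: (6, 2) → (6, 14)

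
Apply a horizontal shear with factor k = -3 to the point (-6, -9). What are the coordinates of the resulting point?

Shear matrix for horizontal shear with factor k = -3:
[[1, -3], [0, 1]]
Result: (-6, -9) → (21, -9)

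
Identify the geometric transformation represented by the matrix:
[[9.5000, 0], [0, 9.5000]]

This matrix represents: uniform scaling by factor 9.5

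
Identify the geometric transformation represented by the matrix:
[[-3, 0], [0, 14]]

This matrix represents: non-uniform scaling by sx = -3, sy = 14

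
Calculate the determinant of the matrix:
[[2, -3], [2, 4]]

For a 2×2 matrix [[a, b], [c, d]], det = ad - bc
det = (2)(4) - (-3)(2) = 8 - -6 = 14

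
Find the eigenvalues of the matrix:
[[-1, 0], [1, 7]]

Characteristic equation: det(A - λI) = 0
λ² - (trace)λ + (det) = 0
trace = -1 + 7 = 6, det = (-1)(7) - (0)(1) = -7
λ² - (6)λ + (-7) = 0
λ = (6 ± √((6)² - 4·(-7))) / 2 = (6 ± √64) / 2
Solving: λ = -1, 7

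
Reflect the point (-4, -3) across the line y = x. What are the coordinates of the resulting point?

Reflection across line y = x: (-4, -3) → (-3, -4)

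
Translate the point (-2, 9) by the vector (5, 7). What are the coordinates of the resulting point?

Translation by (5, 7) (homogeneous matrix [[1, 0, 5], [0, 1, 7], [0, 0, 1]]):
x' = -2 + 5 = 3
y' = 9 + 7 = 16
Result: (3, 16)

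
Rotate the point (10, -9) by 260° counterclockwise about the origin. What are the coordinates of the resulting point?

Rotation matrix for 260°: [[cos 260°, -sin 260°], [sin 260°, cos 260°]] ≈ [[-0.173648, 0.984808], [-0.984808, -0.173648]]
[[-0.173648, 0.984808], [-0.984808, -0.173648]] × [10, -9]ᵀ ≈ [-10.5998, -8.2852]ᵀ
Result: (-10.5998, -8.2852)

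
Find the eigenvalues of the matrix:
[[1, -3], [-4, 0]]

Characteristic equation: det(A - λI) = 0
λ² - (trace)λ + (det) = 0
trace = 1 + 0 = 1, det = (1)(0) - (-3)(-4) = -12
λ² - (1)λ + (-12) = 0
λ = (1 ± √((1)² - 4·(-12))) / 2 = (1 ± √49) / 2
Solving: λ = -3, 4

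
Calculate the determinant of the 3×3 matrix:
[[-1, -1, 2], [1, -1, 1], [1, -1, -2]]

Expansion along first row:
det = -1·det([[-1,1],[-1,-2]]) - -1·det([[1,1],[1,-2]]) + 2·det([[1,-1],[1,-1]])
    = -1·(-1·-2 - 1·-1) - -1·(1·-2 - 1·1) + 2·(1·-1 - -1·1)
    = -1·3 - -1·-3 + 2·0
    = -3 + -3 + 0 = -6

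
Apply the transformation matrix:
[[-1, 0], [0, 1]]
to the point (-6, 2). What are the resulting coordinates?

Matrix multiplication:
[[-1, 0], [0, 1]] × [-6, 2]ᵀ
= [(-1)(-6) + (0)(2), (0)(-6) + (1)(2)]ᵀ
= [6, 2]ᵀ
Result: (6, 2)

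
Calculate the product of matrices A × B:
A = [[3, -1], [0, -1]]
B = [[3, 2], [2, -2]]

Matrix multiplication:
C[0][0] = 3×3 + -1×2 = 7
C[0][1] = 3×2 + -1×-2 = 8
C[1][0] = 0×3 + -1×2 = -2
C[1][1] = 0×2 + -1×-2 = 2
Result: [[7, 8], [-2, 2]]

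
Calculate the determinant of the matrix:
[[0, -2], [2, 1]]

For a 2×2 matrix [[a, b], [c, d]], det = ad - bc
det = (0)(1) - (-2)(2) = 0 - -4 = 4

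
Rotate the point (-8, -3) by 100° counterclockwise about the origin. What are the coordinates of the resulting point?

Rotation matrix for 100°: [[cos 100°, -sin 100°], [sin 100°, cos 100°]] ≈ [[-0.173648, -0.984808], [0.984808, -0.173648]]
[[-0.173648, -0.984808], [0.984808, -0.173648]] × [-8, -3]ᵀ ≈ [4.3436, -7.3575]ᵀ
Result: (4.3436, -7.3575)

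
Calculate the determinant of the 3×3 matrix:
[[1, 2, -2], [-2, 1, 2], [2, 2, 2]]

Expansion along first row:
det = 1·det([[1,2],[2,2]]) - 2·det([[-2,2],[2,2]]) + -2·det([[-2,1],[2,2]])
    = 1·(1·2 - 2·2) - 2·(-2·2 - 2·2) + -2·(-2·2 - 1·2)
    = 1·-2 - 2·-8 + -2·-6
    = -2 + 16 + 12 = 26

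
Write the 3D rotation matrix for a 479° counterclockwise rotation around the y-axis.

Rotation matrix for counterclockwise 479° around y-axis:
cos(479°) = -0.4848, sin(479°) = 0.8746
Result: [[-0.4848, 0, 0.8746], [0, 1, 0], [-0.8746, 0, -0.4848]]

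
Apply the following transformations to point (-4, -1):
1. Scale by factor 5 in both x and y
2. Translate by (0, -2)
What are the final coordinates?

Step 1: Scale (-4, -1) by 5 → (-20, -5)
Step 2: Translate by (0, -2) → (-20, -7)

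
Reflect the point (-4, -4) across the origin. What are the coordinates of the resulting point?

Reflection across origin: (-4, -4) → (4, 4)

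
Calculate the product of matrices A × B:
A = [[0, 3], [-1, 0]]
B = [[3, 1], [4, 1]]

Matrix multiplication:
C[0][0] = 0×3 + 3×4 = 12
C[0][1] = 0×1 + 3×1 = 3
C[1][0] = -1×3 + 0×4 = -3
C[1][1] = -1×1 + 0×1 = -1
Result: [[12, 3], [-3, -1]]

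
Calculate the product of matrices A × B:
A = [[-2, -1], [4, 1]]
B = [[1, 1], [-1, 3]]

Matrix multiplication:
C[0][0] = -2×1 + -1×-1 = -1
C[0][1] = -2×1 + -1×3 = -5
C[1][0] = 4×1 + 1×-1 = 3
C[1][1] = 4×1 + 1×3 = 7
Result: [[-1, -5], [3, 7]]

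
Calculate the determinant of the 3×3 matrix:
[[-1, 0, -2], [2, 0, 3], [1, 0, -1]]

Expansion along first row:
det = -1·det([[0,3],[0,-1]]) - 0·det([[2,3],[1,-1]]) + -2·det([[2,0],[1,0]])
    = -1·(0·-1 - 3·0) - 0·(2·-1 - 3·1) + -2·(2·0 - 0·1)
    = -1·0 - 0·-5 + -2·0
    = 0 + 0 + 0 = 0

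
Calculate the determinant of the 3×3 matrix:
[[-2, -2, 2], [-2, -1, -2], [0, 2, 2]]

Expansion along first row:
det = -2·det([[-1,-2],[2,2]]) - -2·det([[-2,-2],[0,2]]) + 2·det([[-2,-1],[0,2]])
    = -2·(-1·2 - -2·2) - -2·(-2·2 - -2·0) + 2·(-2·2 - -1·0)
    = -2·2 - -2·-4 + 2·-4
    = -4 + -8 + -8 = -20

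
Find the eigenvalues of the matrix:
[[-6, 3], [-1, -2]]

Characteristic equation: det(A - λI) = 0
λ² - (trace)λ + (det) = 0
trace = -6 + -2 = -8, det = (-6)(-2) - (3)(-1) = 15
λ² - (-8)λ + (15) = 0
λ = (-8 ± √((-8)² - 4·(15))) / 2 = (-8 ± √4) / 2
Solving: λ = -5, -3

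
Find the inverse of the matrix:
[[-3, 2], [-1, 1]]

For [[a,b],[c,d]], inverse = (1/det)·[[d,-b],[-c,a]]
det = (-3)(1) - (2)(-1) = -3 - -2 = -1
Inverse = (1/-1)·[[1, -2], [1, -3]]
= [[-1, 2], [-1, 3]]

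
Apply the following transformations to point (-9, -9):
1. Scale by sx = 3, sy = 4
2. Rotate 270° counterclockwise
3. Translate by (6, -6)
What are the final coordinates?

Step 1: Scale → (-27, -36)
Step 2: Rotate 270° → (-36, 27)
Step 3: Translate → (-30, 21)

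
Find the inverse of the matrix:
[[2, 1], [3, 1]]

For [[a,b],[c,d]], inverse = (1/det)·[[d,-b],[-c,a]]
det = (2)(1) - (1)(3) = 2 - 3 = -1
Inverse = (1/-1)·[[1, -1], [-3, 2]]
= [[-1, 1], [3, -2]]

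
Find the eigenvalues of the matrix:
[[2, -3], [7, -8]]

Characteristic equation: det(A - λI) = 0
λ² - (trace)λ + (det) = 0
trace = 2 + -8 = -6, det = (2)(-8) - (-3)(7) = 5
λ² - (-6)λ + (5) = 0
λ = (-6 ± √((-6)² - 4·(5))) / 2 = (-6 ± √16) / 2
Solving: λ = -5, -1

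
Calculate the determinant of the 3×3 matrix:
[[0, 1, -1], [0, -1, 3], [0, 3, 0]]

Expansion along first row:
det = 0·det([[-1,3],[3,0]]) - 1·det([[0,3],[0,0]]) + -1·det([[0,-1],[0,3]])
    = 0·(-1·0 - 3·3) - 1·(0·0 - 3·0) + -1·(0·3 - -1·0)
    = 0·-9 - 1·0 + -1·0
    = 0 + 0 + 0 = 0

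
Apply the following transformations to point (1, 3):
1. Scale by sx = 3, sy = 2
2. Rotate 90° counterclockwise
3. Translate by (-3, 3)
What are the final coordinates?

Step 1: Scale → (3, 6)
Step 2: Rotate 90° → (-6, 3)
Step 3: Translate → (-9, 6)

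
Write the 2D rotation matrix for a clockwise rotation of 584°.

Rotation matrix formula: [[cos θ, -sin θ], [sin θ, cos θ]]
A clockwise rotation by 584° is equivalent to a counterclockwise rotation by -584°.
For θ = -584°:
cos(-584°) = -0.7193
sin(-584°) = 0.6947
Result: [[-0.7193, -0.6947], [0.6947, -0.7193]]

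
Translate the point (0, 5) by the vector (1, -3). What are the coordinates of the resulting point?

Translation by (1, -3) (homogeneous matrix [[1, 0, 1], [0, 1, -3], [0, 0, 1]]):
x' = 0 + 1 = 1
y' = 5 + -3 = 2
Result: (1, 2)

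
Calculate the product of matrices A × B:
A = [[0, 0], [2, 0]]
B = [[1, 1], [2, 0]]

Matrix multiplication:
C[0][0] = 0×1 + 0×2 = 0
C[0][1] = 0×1 + 0×0 = 0
C[1][0] = 2×1 + 0×2 = 2
C[1][1] = 2×1 + 0×0 = 2
Result: [[0, 0], [2, 2]]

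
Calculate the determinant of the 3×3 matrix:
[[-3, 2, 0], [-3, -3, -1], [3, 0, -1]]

Expansion along first row:
det = -3·det([[-3,-1],[0,-1]]) - 2·det([[-3,-1],[3,-1]]) + 0·det([[-3,-3],[3,0]])
    = -3·(-3·-1 - -1·0) - 2·(-3·-1 - -1·3) + 0·(-3·0 - -3·3)
    = -3·3 - 2·6 + 0·9
    = -9 + -12 + 0 = -21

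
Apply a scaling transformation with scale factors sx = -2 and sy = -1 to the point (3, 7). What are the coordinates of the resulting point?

Scaling matrix:
[[-2, 0], [0, -1]]
Result: (3 × -2, 7 × -1) = (-6, -7)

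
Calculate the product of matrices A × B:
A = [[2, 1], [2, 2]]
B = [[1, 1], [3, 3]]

Matrix multiplication:
C[0][0] = 2×1 + 1×3 = 5
C[0][1] = 2×1 + 1×3 = 5
C[1][0] = 2×1 + 2×3 = 8
C[1][1] = 2×1 + 2×3 = 8
Result: [[5, 5], [8, 8]]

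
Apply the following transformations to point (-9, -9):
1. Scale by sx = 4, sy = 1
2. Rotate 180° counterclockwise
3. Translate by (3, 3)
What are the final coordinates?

Step 1: Scale → (-36, -9)
Step 2: Rotate 180° → (36, 9)
Step 3: Translate → (39, 12)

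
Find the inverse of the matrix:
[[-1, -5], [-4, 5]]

For [[a,b],[c,d]], inverse = (1/det)·[[d,-b],[-c,a]]
det = (-1)(5) - (-5)(-4) = -5 - 20 = -25
Inverse = (1/-25)·[[5, 5], [4, -1]]
= [[-1/5, -1/5], [-4/25, 1/25]]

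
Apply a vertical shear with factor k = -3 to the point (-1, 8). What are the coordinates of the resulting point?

Shear matrix for vertical shear with factor k = -3:
[[1, 0], [-3, 1]]
Result: (-1, 8) → (-1, 11)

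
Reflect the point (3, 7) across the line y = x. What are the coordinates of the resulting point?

Reflection across line y = x: (3, 7) → (7, 3)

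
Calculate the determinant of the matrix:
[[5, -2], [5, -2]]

For a 2×2 matrix [[a, b], [c, d]], det = ad - bc
det = (5)(-2) - (-2)(5) = -10 - -10 = 0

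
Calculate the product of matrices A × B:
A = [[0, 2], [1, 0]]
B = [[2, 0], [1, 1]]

Matrix multiplication:
C[0][0] = 0×2 + 2×1 = 2
C[0][1] = 0×0 + 2×1 = 2
C[1][0] = 1×2 + 0×1 = 2
C[1][1] = 1×0 + 0×1 = 0
Result: [[2, 2], [2, 0]]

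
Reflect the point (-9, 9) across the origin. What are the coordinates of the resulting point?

Reflection across origin: (-9, 9) → (9, -9)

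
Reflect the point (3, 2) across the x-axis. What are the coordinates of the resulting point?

Reflection across x-axis: (3, 2) → (3, -2)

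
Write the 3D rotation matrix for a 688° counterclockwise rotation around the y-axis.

Rotation matrix for counterclockwise 688° around y-axis:
cos(688°) = 0.8480, sin(688°) = -0.5299
Result: [[0.8480, 0, -0.5299], [0, 1, 0], [0.5299, 0, 0.8480]]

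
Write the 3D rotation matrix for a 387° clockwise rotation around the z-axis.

Rotation matrix for clockwise 387° around z-axis:
A clockwise rotation by 387° is a counterclockwise rotation by -387°.
cos(-387°) = 0.8910, sin(-387°) = -0.4540
Result: [[0.8910, 0.4540, 0], [-0.4540, 0.8910, 0], [0, 0, 1]]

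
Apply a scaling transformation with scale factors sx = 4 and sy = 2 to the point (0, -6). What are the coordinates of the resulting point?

Scaling matrix:
[[4, 0], [0, 2]]
Result: (0 × 4, -6 × 2) = (0, -12)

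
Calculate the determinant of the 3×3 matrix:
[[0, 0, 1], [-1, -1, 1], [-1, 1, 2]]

Expansion along first row:
det = 0·det([[-1,1],[1,2]]) - 0·det([[-1,1],[-1,2]]) + 1·det([[-1,-1],[-1,1]])
    = 0·(-1·2 - 1·1) - 0·(-1·2 - 1·-1) + 1·(-1·1 - -1·-1)
    = 0·-3 - 0·-1 + 1·-2
    = 0 + 0 + -2 = -2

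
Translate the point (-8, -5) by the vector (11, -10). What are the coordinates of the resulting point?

Translation by (11, -10) (homogeneous matrix [[1, 0, 11], [0, 1, -10], [0, 0, 1]]):
x' = -8 + 11 = 3
y' = -5 + -10 = -15
Result: (3, -15)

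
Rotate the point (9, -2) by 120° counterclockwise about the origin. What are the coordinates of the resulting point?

Rotation matrix for 120°: [[cos 120°, -sin 120°], [sin 120°, cos 120°]] ≈ [[-0.500000, -0.866025], [0.866025, -0.500000]]
[[-0.500000, -0.866025], [0.866025, -0.500000]] × [9, -2]ᵀ ≈ [-2.7679, 8.7942]ᵀ
Result: (-2.7679, 8.7942)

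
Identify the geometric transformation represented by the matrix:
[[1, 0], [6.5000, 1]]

This matrix represents: vertical shear with factor 6.5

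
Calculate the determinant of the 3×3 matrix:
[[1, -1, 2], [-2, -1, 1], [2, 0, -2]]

Expansion along first row:
det = 1·det([[-1,1],[0,-2]]) - -1·det([[-2,1],[2,-2]]) + 2·det([[-2,-1],[2,0]])
    = 1·(-1·-2 - 1·0) - -1·(-2·-2 - 1·2) + 2·(-2·0 - -1·2)
    = 1·2 - -1·2 + 2·2
    = 2 + 2 + 4 = 8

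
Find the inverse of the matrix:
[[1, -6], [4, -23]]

For [[a,b],[c,d]], inverse = (1/det)·[[d,-b],[-c,a]]
det = (1)(-23) - (-6)(4) = -23 - -24 = 1
Inverse = [[-23, 6], [-4, 1]]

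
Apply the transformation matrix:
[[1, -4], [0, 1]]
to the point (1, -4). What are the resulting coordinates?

Matrix multiplication:
[[1, -4], [0, 1]] × [1, -4]ᵀ
= [(1)(1) + (-4)(-4), (0)(1) + (1)(-4)]ᵀ
= [17, -4]ᵀ
Result: (17, -4)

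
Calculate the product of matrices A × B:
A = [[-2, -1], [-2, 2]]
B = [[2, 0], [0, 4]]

Matrix multiplication:
C[0][0] = -2×2 + -1×0 = -4
C[0][1] = -2×0 + -1×4 = -4
C[1][0] = -2×2 + 2×0 = -4
C[1][1] = -2×0 + 2×4 = 8
Result: [[-4, -4], [-4, 8]]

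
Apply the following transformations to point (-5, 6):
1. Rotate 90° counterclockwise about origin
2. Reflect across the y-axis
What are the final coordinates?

Step 1: Rotate 90° → (-6, -5)
Step 2: Reflect across y-axis → (6, -5)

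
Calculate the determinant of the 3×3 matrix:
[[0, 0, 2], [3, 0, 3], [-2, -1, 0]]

Expansion along first row:
det = 0·det([[0,3],[-1,0]]) - 0·det([[3,3],[-2,0]]) + 2·det([[3,0],[-2,-1]])
    = 0·(0·0 - 3·-1) - 0·(3·0 - 3·-2) + 2·(3·-1 - 0·-2)
    = 0·3 - 0·6 + 2·-3
    = 0 + 0 + -6 = -6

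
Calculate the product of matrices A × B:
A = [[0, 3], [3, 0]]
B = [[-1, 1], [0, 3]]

Matrix multiplication:
C[0][0] = 0×-1 + 3×0 = 0
C[0][1] = 0×1 + 3×3 = 9
C[1][0] = 3×-1 + 0×0 = -3
C[1][1] = 3×1 + 0×3 = 3
Result: [[0, 9], [-3, 3]]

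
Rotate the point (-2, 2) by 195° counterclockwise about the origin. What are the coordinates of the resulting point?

Rotation matrix for 195°: [[cos 195°, -sin 195°], [sin 195°, cos 195°]] ≈ [[-0.965926, 0.258819], [-0.258819, -0.965926]]
[[-0.965926, 0.258819], [-0.258819, -0.965926]] × [-2, 2]ᵀ ≈ [2.4495, -1.4142]ᵀ
Result: (2.4495, -1.4142)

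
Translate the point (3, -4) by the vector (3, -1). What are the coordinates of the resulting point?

Translation by (3, -1) (homogeneous matrix [[1, 0, 3], [0, 1, -1], [0, 0, 1]]):
x' = 3 + 3 = 6
y' = -4 + -1 = -5
Result: (6, -5)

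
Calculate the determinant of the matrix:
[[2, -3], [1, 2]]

For a 2×2 matrix [[a, b], [c, d]], det = ad - bc
det = (2)(2) - (-3)(1) = 4 - -3 = 7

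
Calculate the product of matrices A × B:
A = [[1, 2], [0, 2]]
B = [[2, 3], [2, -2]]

Matrix multiplication:
C[0][0] = 1×2 + 2×2 = 6
C[0][1] = 1×3 + 2×-2 = -1
C[1][0] = 0×2 + 2×2 = 4
C[1][1] = 0×3 + 2×-2 = -4
Result: [[6, -1], [4, -4]]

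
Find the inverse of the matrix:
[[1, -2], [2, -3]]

For [[a,b],[c,d]], inverse = (1/det)·[[d,-b],[-c,a]]
det = (1)(-3) - (-2)(2) = -3 - -4 = 1
Inverse = [[-3, 2], [-2, 1]]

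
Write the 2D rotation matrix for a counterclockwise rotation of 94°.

Rotation matrix formula: [[cos θ, -sin θ], [sin θ, cos θ]]
For θ = 94°:
cos(94°) = -0.0698
sin(94°) = 0.9976
Result: [[-0.0698, -0.9976], [0.9976, -0.0698]]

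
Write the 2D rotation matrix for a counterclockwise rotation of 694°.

Rotation matrix formula: [[cos θ, -sin θ], [sin θ, cos θ]]
For θ = 694°:
cos(694°) = 0.8988
sin(694°) = -0.4384
Result: [[0.8988, 0.4384], [-0.4384, 0.8988]]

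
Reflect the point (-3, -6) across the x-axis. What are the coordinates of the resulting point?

Reflection across x-axis: (-3, -6) → (-3, 6)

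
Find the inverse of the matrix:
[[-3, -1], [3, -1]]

For [[a,b],[c,d]], inverse = (1/det)·[[d,-b],[-c,a]]
det = (-3)(-1) - (-1)(3) = 3 - -3 = 6
Inverse = (1/6)·[[-1, 1], [-3, -3]]
= [[-1/6, 1/6], [-1/2, -1/2]]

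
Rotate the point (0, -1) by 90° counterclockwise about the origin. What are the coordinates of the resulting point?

Rotation matrix for 90°: [[cos 90°, -sin 90°], [sin 90°, cos 90°]] = [[0, -1], [1, 0]]
[[0, -1], [1, 0]] × [0, -1]ᵀ = [1, 0]ᵀ
Result: (1, 0)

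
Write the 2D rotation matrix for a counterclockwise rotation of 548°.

Rotation matrix formula: [[cos θ, -sin θ], [sin θ, cos θ]]
For θ = 548°:
cos(548°) = -0.9903
sin(548°) = -0.1392
Result: [[-0.9903, 0.1392], [-0.1392, -0.9903]]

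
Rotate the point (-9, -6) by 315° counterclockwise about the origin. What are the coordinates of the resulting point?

Rotation matrix for 315°: [[cos 315°, -sin 315°], [sin 315°, cos 315°]] ≈ [[0.707107, 0.707107], [-0.707107, 0.707107]]
[[0.707107, 0.707107], [-0.707107, 0.707107]] × [-9, -6]ᵀ ≈ [-10.6066, 2.1213]ᵀ
Result: (-10.6066, 2.1213)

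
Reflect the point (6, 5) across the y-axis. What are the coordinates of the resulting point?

Reflection across y-axis: (6, 5) → (-6, 5)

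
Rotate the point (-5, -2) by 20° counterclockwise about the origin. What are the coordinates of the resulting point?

Rotation matrix for 20°: [[cos 20°, -sin 20°], [sin 20°, cos 20°]] ≈ [[0.939693, -0.342020], [0.342020, 0.939693]]
[[0.939693, -0.342020], [0.342020, 0.939693]] × [-5, -2]ᵀ ≈ [-4.0144, -3.5895]ᵀ
Result: (-4.0144, -3.5895)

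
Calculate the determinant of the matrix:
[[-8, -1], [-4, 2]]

For a 2×2 matrix [[a, b], [c, d]], det = ad - bc
det = (-8)(2) - (-1)(-4) = -16 - 4 = -20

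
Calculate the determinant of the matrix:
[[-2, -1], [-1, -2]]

For a 2×2 matrix [[a, b], [c, d]], det = ad - bc
det = (-2)(-2) - (-1)(-1) = 4 - 1 = 3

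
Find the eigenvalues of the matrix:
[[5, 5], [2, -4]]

Characteristic equation: det(A - λI) = 0
λ² - (trace)λ + (det) = 0
trace = 5 + -4 = 1, det = (5)(-4) - (5)(2) = -30
λ² - (1)λ + (-30) = 0
λ = (1 ± √((1)² - 4·(-30))) / 2 = (1 ± √121) / 2
Solving: λ = -5, 6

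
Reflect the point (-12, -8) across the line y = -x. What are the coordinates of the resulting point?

Reflection across line y = -x: (-12, -8) → (8, 12)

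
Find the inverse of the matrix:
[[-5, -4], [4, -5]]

For [[a,b],[c,d]], inverse = (1/det)·[[d,-b],[-c,a]]
det = (-5)(-5) - (-4)(4) = 25 - -16 = 41
Inverse = (1/41)·[[-5, 4], [-4, -5]]
= [[-5/41, 4/41], [-4/41, -5/41]]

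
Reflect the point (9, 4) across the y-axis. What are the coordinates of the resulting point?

Reflection across y-axis: (9, 4) → (-9, 4)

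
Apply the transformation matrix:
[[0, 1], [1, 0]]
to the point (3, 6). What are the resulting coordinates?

Matrix multiplication:
[[0, 1], [1, 0]] × [3, 6]ᵀ
= [(0)(3) + (1)(6), (1)(3) + (0)(6)]ᵀ
= [6, 3]ᵀ
Result: (6, 3)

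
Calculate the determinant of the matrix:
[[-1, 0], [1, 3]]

For a 2×2 matrix [[a, b], [c, d]], det = ad - bc
det = (-1)(3) - (0)(1) = -3 - 0 = -3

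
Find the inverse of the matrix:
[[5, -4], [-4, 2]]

For [[a,b],[c,d]], inverse = (1/det)·[[d,-b],[-c,a]]
det = (5)(2) - (-4)(-4) = 10 - 16 = -6
Inverse = (1/-6)·[[2, 4], [4, 5]]
= [[-1/3, -2/3], [-2/3, -5/6]]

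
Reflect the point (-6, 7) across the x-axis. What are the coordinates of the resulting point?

Reflection across x-axis: (-6, 7) → (-6, -7)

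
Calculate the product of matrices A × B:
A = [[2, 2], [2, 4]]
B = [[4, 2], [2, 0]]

Matrix multiplication:
C[0][0] = 2×4 + 2×2 = 12
C[0][1] = 2×2 + 2×0 = 4
C[1][0] = 2×4 + 4×2 = 16
C[1][1] = 2×2 + 4×0 = 4
Result: [[12, 4], [16, 4]]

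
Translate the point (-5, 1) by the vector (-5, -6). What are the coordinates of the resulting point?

Translation by (-5, -6) (homogeneous matrix [[1, 0, -5], [0, 1, -6], [0, 0, 1]]):
x' = -5 + -5 = -10
y' = 1 + -6 = -5
Result: (-10, -5)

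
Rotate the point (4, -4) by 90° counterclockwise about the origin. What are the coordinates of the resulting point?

Rotation matrix for 90°: [[cos 90°, -sin 90°], [sin 90°, cos 90°]] = [[0, -1], [1, 0]]
[[0, -1], [1, 0]] × [4, -4]ᵀ = [4, 4]ᵀ
Result: (4, 4)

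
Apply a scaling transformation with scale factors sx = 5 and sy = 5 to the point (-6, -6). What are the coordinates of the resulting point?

Scaling matrix:
[[5, 0], [0, 5]]
Result: (-6 × 5, -6 × 5) = (-30, -30)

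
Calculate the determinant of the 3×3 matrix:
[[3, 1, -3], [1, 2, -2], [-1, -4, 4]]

Expansion along first row:
det = 3·det([[2,-2],[-4,4]]) - 1·det([[1,-2],[-1,4]]) + -3·det([[1,2],[-1,-4]])
    = 3·(2·4 - -2·-4) - 1·(1·4 - -2·-1) + -3·(1·-4 - 2·-1)
    = 3·0 - 1·2 + -3·-2
    = 0 + -2 + 6 = 4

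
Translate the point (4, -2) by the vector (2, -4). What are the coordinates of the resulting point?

Translation by (2, -4) (homogeneous matrix [[1, 0, 2], [0, 1, -4], [0, 0, 1]]):
x' = 4 + 2 = 6
y' = -2 + -4 = -6
Result: (6, -6)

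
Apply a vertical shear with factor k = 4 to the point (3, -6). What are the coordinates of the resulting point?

Shear matrix for vertical shear with factor k = 4:
[[1, 0], [4, 1]]
Result: (3, -6) → (3, 6)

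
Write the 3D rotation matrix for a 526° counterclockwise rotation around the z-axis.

Rotation matrix for counterclockwise 526° around z-axis:
cos(526°) = -0.9703, sin(526°) = 0.2419
Result: [[-0.9703, -0.2419, 0], [0.2419, -0.9703, 0], [0, 0, 1]]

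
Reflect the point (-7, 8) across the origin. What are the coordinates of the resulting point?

Reflection across origin: (-7, 8) → (7, -8)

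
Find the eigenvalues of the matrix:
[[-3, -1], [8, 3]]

Characteristic equation: det(A - λI) = 0
λ² - (trace)λ + (det) = 0
trace = -3 + 3 = 0, det = (-3)(3) - (-1)(8) = -1
λ² - (0)λ + (-1) = 0
λ = (0 ± √((0)² - 4·(-1))) / 2 = (0 ± √4) / 2
Solving: λ = -1, 1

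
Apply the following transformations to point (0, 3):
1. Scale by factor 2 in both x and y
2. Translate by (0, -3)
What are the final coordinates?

Step 1: Scale (0, 3) by 2 → (0, 6)
Step 2: Translate by (0, -3) → (0, 3)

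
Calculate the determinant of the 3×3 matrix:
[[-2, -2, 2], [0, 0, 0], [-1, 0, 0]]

Expansion along first row:
det = -2·det([[0,0],[0,0]]) - -2·det([[0,0],[-1,0]]) + 2·det([[0,0],[-1,0]])
    = -2·(0·0 - 0·0) - -2·(0·0 - 0·-1) + 2·(0·0 - 0·-1)
    = -2·0 - -2·0 + 2·0
    = 0 + 0 + 0 = 0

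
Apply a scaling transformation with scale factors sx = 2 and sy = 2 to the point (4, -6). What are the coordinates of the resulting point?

Scaling matrix:
[[2, 0], [0, 2]]
Result: (4 × 2, -6 × 2) = (8, -12)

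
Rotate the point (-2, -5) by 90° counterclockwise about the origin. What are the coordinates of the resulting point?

Rotation matrix for 90°: [[cos 90°, -sin 90°], [sin 90°, cos 90°]] = [[0, -1], [1, 0]]
[[0, -1], [1, 0]] × [-2, -5]ᵀ = [5, -2]ᵀ
Result: (5, -2)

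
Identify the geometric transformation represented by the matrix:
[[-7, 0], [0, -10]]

This matrix represents: non-uniform scaling by sx = -7, sy = -10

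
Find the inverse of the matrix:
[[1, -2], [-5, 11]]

For [[a,b],[c,d]], inverse = (1/det)·[[d,-b],[-c,a]]
det = (1)(11) - (-2)(-5) = 11 - 10 = 1
Inverse = [[11, 2], [5, 1]]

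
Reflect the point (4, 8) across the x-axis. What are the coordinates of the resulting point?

Reflection across x-axis: (4, 8) → (4, -8)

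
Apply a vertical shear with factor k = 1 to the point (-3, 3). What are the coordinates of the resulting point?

Shear matrix for vertical shear with factor k = 1:
[[1, 0], [1, 1]]
Result: (-3, 3) → (-3, 0)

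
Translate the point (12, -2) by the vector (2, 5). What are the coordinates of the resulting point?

Translation by (2, 5) (homogeneous matrix [[1, 0, 2], [0, 1, 5], [0, 0, 1]]):
x' = 12 + 2 = 14
y' = -2 + 5 = 3
Result: (14, 3)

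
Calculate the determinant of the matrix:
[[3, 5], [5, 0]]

For a 2×2 matrix [[a, b], [c, d]], det = ad - bc
det = (3)(0) - (5)(5) = 0 - 25 = -25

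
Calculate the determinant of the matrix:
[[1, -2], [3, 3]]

For a 2×2 matrix [[a, b], [c, d]], det = ad - bc
det = (1)(3) - (-2)(3) = 3 - -6 = 9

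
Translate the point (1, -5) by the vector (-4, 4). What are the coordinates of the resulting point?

Translation by (-4, 4) (homogeneous matrix [[1, 0, -4], [0, 1, 4], [0, 0, 1]]):
x' = 1 + -4 = -3
y' = -5 + 4 = -1
Result: (-3, -1)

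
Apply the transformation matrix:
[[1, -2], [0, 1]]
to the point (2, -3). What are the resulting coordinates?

Matrix multiplication:
[[1, -2], [0, 1]] × [2, -3]ᵀ
= [(1)(2) + (-2)(-3), (0)(2) + (1)(-3)]ᵀ
= [8, -3]ᵀ
Result: (8, -3)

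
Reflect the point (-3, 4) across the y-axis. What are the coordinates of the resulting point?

Reflection across y-axis: (-3, 4) → (3, 4)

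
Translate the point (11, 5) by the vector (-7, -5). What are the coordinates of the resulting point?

Translation by (-7, -5) (homogeneous matrix [[1, 0, -7], [0, 1, -5], [0, 0, 1]]):
x' = 11 + -7 = 4
y' = 5 + -5 = 0
Result: (4, 0)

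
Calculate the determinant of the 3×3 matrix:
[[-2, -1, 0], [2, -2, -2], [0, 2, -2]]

Expansion along first row:
det = -2·det([[-2,-2],[2,-2]]) - -1·det([[2,-2],[0,-2]]) + 0·det([[2,-2],[0,2]])
    = -2·(-2·-2 - -2·2) - -1·(2·-2 - -2·0) + 0·(2·2 - -2·0)
    = -2·8 - -1·-4 + 0·4
    = -16 + -4 + 0 = -20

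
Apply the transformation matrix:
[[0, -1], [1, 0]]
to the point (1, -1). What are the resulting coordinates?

Matrix multiplication:
[[0, -1], [1, 0]] × [1, -1]ᵀ
= [(0)(1) + (-1)(-1), (1)(1) + (0)(-1)]ᵀ
= [1, 1]ᵀ
Result: (1, 1)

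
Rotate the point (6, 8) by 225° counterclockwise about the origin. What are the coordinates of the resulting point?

Rotation matrix for 225°: [[cos 225°, -sin 225°], [sin 225°, cos 225°]] ≈ [[-0.707107, 0.707107], [-0.707107, -0.707107]]
[[-0.707107, 0.707107], [-0.707107, -0.707107]] × [6, 8]ᵀ ≈ [1.4142, -9.8995]ᵀ
Result: (1.4142, -9.8995)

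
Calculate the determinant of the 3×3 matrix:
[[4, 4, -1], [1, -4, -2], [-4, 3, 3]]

Expansion along first row:
det = 4·det([[-4,-2],[3,3]]) - 4·det([[1,-2],[-4,3]]) + -1·det([[1,-4],[-4,3]])
    = 4·(-4·3 - -2·3) - 4·(1·3 - -2·-4) + -1·(1·3 - -4·-4)
    = 4·-6 - 4·-5 + -1·-13
    = -24 + 20 + 13 = 9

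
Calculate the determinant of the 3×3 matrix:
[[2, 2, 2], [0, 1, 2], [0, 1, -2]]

Expansion along first row:
det = 2·det([[1,2],[1,-2]]) - 2·det([[0,2],[0,-2]]) + 2·det([[0,1],[0,1]])
    = 2·(1·-2 - 2·1) - 2·(0·-2 - 2·0) + 2·(0·1 - 1·0)
    = 2·-4 - 2·0 + 2·0
    = -8 + 0 + 0 = -8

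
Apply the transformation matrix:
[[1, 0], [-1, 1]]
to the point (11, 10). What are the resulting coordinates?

Matrix multiplication:
[[1, 0], [-1, 1]] × [11, 10]ᵀ
= [(1)(11) + (0)(10), (-1)(11) + (1)(10)]ᵀ
= [11, -1]ᵀ
Result: (11, -1)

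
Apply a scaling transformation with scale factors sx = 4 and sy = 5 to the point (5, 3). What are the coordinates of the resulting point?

Scaling matrix:
[[4, 0], [0, 5]]
Result: (5 × 4, 3 × 5) = (20, 15)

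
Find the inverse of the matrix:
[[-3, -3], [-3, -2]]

For [[a,b],[c,d]], inverse = (1/det)·[[d,-b],[-c,a]]
det = (-3)(-2) - (-3)(-3) = 6 - 9 = -3
Inverse = (1/-3)·[[-2, 3], [3, -3]]
= [[2/3, -1], [-1, 1]]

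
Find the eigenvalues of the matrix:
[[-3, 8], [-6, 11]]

Characteristic equation: det(A - λI) = 0
λ² - (trace)λ + (det) = 0
trace = -3 + 11 = 8, det = (-3)(11) - (8)(-6) = 15
λ² - (8)λ + (15) = 0
λ = (8 ± √((8)² - 4·(15))) / 2 = (8 ± √4) / 2
Solving: λ = 3, 5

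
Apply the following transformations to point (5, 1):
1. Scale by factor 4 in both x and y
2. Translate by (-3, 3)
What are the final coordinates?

Step 1: Scale (5, 1) by 4 → (20, 4)
Step 2: Translate by (-3, 3) → (17, 7)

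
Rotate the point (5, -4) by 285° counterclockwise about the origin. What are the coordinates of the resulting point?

Rotation matrix for 285°: [[cos 285°, -sin 285°], [sin 285°, cos 285°]] ≈ [[0.258819, 0.965926], [-0.965926, 0.258819]]
[[0.258819, 0.965926], [-0.965926, 0.258819]] × [5, -4]ᵀ ≈ [-2.5696, -5.8649]ᵀ
Result: (-2.5696, -5.8649)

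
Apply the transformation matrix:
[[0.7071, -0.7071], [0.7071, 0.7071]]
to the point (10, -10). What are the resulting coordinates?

Matrix multiplication:
[[0.7071, -0.7071], [0.7071, 0.7071]] × [10, -10]ᵀ
= [(0.7071)(10) + (-0.7071)(-10), (0.7071)(10) + (0.7071)(-10)]ᵀ
= [14.1420, 0]ᵀ
Result: (14.1420, 0)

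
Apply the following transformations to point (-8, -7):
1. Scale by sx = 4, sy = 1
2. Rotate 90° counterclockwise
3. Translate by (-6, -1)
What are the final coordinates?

Step 1: Scale → (-32, -7)
Step 2: Rotate 90° → (7, -32)
Step 3: Translate → (1, -33)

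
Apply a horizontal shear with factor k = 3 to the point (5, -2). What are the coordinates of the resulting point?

Shear matrix for horizontal shear with factor k = 3:
[[1, 3], [0, 1]]
Result: (5, -2) → (-1, -2)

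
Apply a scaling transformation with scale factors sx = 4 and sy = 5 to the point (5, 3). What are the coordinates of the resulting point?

Scaling matrix:
[[4, 0], [0, 5]]
Result: (5 × 4, 3 × 5) = (20, 15)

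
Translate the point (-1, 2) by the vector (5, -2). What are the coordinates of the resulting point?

Translation by (5, -2) (homogeneous matrix [[1, 0, 5], [0, 1, -2], [0, 0, 1]]):
x' = -1 + 5 = 4
y' = 2 + -2 = 0
Result: (4, 0)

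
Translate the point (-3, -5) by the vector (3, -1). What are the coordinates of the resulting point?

Translation by (3, -1) (homogeneous matrix [[1, 0, 3], [0, 1, -1], [0, 0, 1]]):
x' = -3 + 3 = 0
y' = -5 + -1 = -6
Result: (0, -6)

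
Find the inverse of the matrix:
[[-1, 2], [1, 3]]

For [[a,b],[c,d]], inverse = (1/det)·[[d,-b],[-c,a]]
det = (-1)(3) - (2)(1) = -3 - 2 = -5
Inverse = (1/-5)·[[3, -2], [-1, -1]]
= [[-3/5, 2/5], [1/5, 1/5]]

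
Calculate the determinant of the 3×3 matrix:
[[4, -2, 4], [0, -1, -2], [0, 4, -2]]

Expansion along first row:
det = 4·det([[-1,-2],[4,-2]]) - -2·det([[0,-2],[0,-2]]) + 4·det([[0,-1],[0,4]])
    = 4·(-1·-2 - -2·4) - -2·(0·-2 - -2·0) + 4·(0·4 - -1·0)
    = 4·10 - -2·0 + 4·0
    = 40 + 0 + 0 = 40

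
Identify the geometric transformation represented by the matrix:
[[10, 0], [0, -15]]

This matrix represents: non-uniform scaling by sx = 10, sy = -15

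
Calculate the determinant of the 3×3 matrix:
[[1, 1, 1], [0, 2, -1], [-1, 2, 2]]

Expansion along first row:
det = 1·det([[2,-1],[2,2]]) - 1·det([[0,-1],[-1,2]]) + 1·det([[0,2],[-1,2]])
    = 1·(2·2 - -1·2) - 1·(0·2 - -1·-1) + 1·(0·2 - 2·-1)
    = 1·6 - 1·-1 + 1·2
    = 6 + 1 + 2 = 9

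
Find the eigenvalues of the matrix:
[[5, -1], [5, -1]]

Characteristic equation: det(A - λI) = 0
λ² - (trace)λ + (det) = 0
trace = 5 + -1 = 4, det = (5)(-1) - (-1)(5) = 0
λ² - (4)λ + (0) = 0
λ = (4 ± √((4)² - 4·(0))) / 2 = (4 ± √16) / 2
Solving: λ = 0, 4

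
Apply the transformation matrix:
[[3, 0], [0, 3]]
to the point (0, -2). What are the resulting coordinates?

Matrix multiplication:
[[3, 0], [0, 3]] × [0, -2]ᵀ
= [(3)(0) + (0)(-2), (0)(0) + (3)(-2)]ᵀ
= [0, -6]ᵀ
Result: (0, -6)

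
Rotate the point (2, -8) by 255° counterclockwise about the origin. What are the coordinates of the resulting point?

Rotation matrix for 255°: [[cos 255°, -sin 255°], [sin 255°, cos 255°]] ≈ [[-0.258819, 0.965926], [-0.965926, -0.258819]]
[[-0.258819, 0.965926], [-0.965926, -0.258819]] × [2, -8]ᵀ ≈ [-8.2450, 0.1387]ᵀ
Result: (-8.2450, 0.1387)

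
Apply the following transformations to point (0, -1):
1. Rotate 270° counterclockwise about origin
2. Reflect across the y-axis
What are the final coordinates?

Step 1: Rotate 270° → (-1, 0)
Step 2: Reflect across y-axis → (1, 0)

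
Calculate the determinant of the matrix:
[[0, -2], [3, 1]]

For a 2×2 matrix [[a, b], [c, d]], det = ad - bc
det = (0)(1) - (-2)(3) = 0 - -6 = 6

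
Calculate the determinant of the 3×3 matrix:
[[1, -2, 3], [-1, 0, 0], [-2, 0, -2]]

Expansion along first row:
det = 1·det([[0,0],[0,-2]]) - -2·det([[-1,0],[-2,-2]]) + 3·det([[-1,0],[-2,0]])
    = 1·(0·-2 - 0·0) - -2·(-1·-2 - 0·-2) + 3·(-1·0 - 0·-2)
    = 1·0 - -2·2 + 3·0
    = 0 + 4 + 0 = 4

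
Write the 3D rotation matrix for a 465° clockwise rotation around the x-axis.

Rotation matrix for clockwise 465° around x-axis:
A clockwise rotation by 465° is a counterclockwise rotation by -465°.
cos(-465°) = -0.2588, sin(-465°) = -0.9659
Result: [[1, 0, 0], [0, -0.2588, 0.9659], [0, -0.9659, -0.2588]]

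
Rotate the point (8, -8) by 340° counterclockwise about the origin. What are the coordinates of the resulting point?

Rotation matrix for 340°: [[cos 340°, -sin 340°], [sin 340°, cos 340°]] ≈ [[0.939693, 0.342020], [-0.342020, 0.939693]]
[[0.939693, 0.342020], [-0.342020, 0.939693]] × [8, -8]ᵀ ≈ [4.7814, -10.2537]ᵀ
Result: (4.7814, -10.2537)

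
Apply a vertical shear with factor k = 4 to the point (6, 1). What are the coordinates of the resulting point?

Shear matrix for vertical shear with factor k = 4:
[[1, 0], [4, 1]]
Result: (6, 1) → (6, 25)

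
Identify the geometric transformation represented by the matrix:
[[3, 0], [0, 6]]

This matrix represents: non-uniform scaling by sx = 3, sy = 6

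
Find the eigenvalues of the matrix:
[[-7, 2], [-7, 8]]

Characteristic equation: det(A - λI) = 0
λ² - (trace)λ + (det) = 0
trace = -7 + 8 = 1, det = (-7)(8) - (2)(-7) = -42
λ² - (1)λ + (-42) = 0
λ = (1 ± √((1)² - 4·(-42))) / 2 = (1 ± √169) / 2
Solving: λ = -6, 7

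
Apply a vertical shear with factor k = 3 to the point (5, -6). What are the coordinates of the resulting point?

Shear matrix for vertical shear with factor k = 3:
[[1, 0], [3, 1]]
Result: (5, -6) → (5, 9)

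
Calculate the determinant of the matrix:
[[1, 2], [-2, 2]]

For a 2×2 matrix [[a, b], [c, d]], det = ad - bc
det = (1)(2) - (2)(-2) = 2 - -4 = 6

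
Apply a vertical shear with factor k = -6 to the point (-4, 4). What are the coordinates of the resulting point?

Shear matrix for vertical shear with factor k = -6:
[[1, 0], [-6, 1]]
Result: (-4, 4) → (-4, 28)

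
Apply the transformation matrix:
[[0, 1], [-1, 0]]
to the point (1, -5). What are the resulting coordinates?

Matrix multiplication:
[[0, 1], [-1, 0]] × [1, -5]ᵀ
= [(0)(1) + (1)(-5), (-1)(1) + (0)(-5)]ᵀ
= [-5, -1]ᵀ
Result: (-5, -1)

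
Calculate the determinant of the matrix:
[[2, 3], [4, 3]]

For a 2×2 matrix [[a, b], [c, d]], det = ad - bc
det = (2)(3) - (3)(4) = 6 - 12 = -6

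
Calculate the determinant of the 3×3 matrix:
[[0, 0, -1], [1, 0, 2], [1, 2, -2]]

Expansion along first row:
det = 0·det([[0,2],[2,-2]]) - 0·det([[1,2],[1,-2]]) + -1·det([[1,0],[1,2]])
    = 0·(0·-2 - 2·2) - 0·(1·-2 - 2·1) + -1·(1·2 - 0·1)
    = 0·-4 - 0·-4 + -1·2
    = 0 + 0 + -2 = -2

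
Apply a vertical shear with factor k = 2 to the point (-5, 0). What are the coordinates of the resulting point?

Shear matrix for vertical shear with factor k = 2:
[[1, 0], [2, 1]]
Result: (-5, 0) → (-5, -10)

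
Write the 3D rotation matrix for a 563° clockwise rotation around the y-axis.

Rotation matrix for clockwise 563° around y-axis:
A clockwise rotation by 563° is a counterclockwise rotation by -563°.
cos(-563°) = -0.9205, sin(-563°) = 0.3907
Result: [[-0.9205, 0, 0.3907], [0, 1, 0], [-0.3907, 0, -0.9205]]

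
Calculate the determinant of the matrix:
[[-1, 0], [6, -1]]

For a 2×2 matrix [[a, b], [c, d]], det = ad - bc
det = (-1)(-1) - (0)(6) = 1 - 0 = 1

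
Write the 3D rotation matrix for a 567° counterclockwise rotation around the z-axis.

Rotation matrix for counterclockwise 567° around z-axis:
cos(567°) = -0.8910, sin(567°) = -0.4540
Result: [[-0.8910, 0.4540, 0], [-0.4540, -0.8910, 0], [0, 0, 1]]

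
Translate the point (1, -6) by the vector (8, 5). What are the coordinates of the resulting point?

Translation by (8, 5) (homogeneous matrix [[1, 0, 8], [0, 1, 5], [0, 0, 1]]):
x' = 1 + 8 = 9
y' = -6 + 5 = -1
Result: (9, -1)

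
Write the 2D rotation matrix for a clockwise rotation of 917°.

Rotation matrix formula: [[cos θ, -sin θ], [sin θ, cos θ]]
A clockwise rotation by 917° is equivalent to a counterclockwise rotation by -917°.
For θ = -917°:
cos(-917°) = -0.9563
sin(-917°) = 0.2924
Result: [[-0.9563, -0.2924], [0.2924, -0.9563]]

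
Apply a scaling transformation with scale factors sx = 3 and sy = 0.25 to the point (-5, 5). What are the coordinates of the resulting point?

Scaling matrix:
[[3, 0], [0, 0.25]]
Result: (-5 × 3, 5 × 0.25) = (-15, 1.25)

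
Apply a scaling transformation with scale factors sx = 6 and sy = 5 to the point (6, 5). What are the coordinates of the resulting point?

Scaling matrix:
[[6, 0], [0, 5]]
Result: (6 × 6, 5 × 5) = (36, 25)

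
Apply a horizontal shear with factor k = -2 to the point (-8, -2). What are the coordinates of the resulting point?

Shear matrix for horizontal shear with factor k = -2:
[[1, -2], [0, 1]]
Result: (-8, -2) → (-4, -2)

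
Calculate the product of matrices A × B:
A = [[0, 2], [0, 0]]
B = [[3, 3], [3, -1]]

Matrix multiplication:
C[0][0] = 0×3 + 2×3 = 6
C[0][1] = 0×3 + 2×-1 = -2
C[1][0] = 0×3 + 0×3 = 0
C[1][1] = 0×3 + 0×-1 = 0
Result: [[6, -2], [0, 0]]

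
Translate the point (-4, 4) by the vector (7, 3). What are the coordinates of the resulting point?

Translation by (7, 3) (homogeneous matrix [[1, 0, 7], [0, 1, 3], [0, 0, 1]]):
x' = -4 + 7 = 3
y' = 4 + 3 = 7
Result: (3, 7)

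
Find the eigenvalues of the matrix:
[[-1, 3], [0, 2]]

Characteristic equation: det(A - λI) = 0
λ² - (trace)λ + (det) = 0
trace = -1 + 2 = 1, det = (-1)(2) - (3)(0) = -2
λ² - (1)λ + (-2) = 0
λ = (1 ± √((1)² - 4·(-2))) / 2 = (1 ± √9) / 2
Solving: λ = -1, 2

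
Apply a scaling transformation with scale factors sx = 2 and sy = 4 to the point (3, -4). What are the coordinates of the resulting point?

Scaling matrix:
[[2, 0], [0, 4]]
Result: (3 × 2, -4 × 4) = (6, -16)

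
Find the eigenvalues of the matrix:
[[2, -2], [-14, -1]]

Characteristic equation: det(A - λI) = 0
λ² - (trace)λ + (det) = 0
trace = 2 + -1 = 1, det = (2)(-1) - (-2)(-14) = -30
λ² - (1)λ + (-30) = 0
λ = (1 ± √((1)² - 4·(-30))) / 2 = (1 ± √121) / 2
Solving: λ = -5, 6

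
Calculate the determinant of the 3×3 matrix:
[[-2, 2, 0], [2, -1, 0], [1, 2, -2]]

Expansion along first row:
det = -2·det([[-1,0],[2,-2]]) - 2·det([[2,0],[1,-2]]) + 0·det([[2,-1],[1,2]])
    = -2·(-1·-2 - 0·2) - 2·(2·-2 - 0·1) + 0·(2·2 - -1·1)
    = -2·2 - 2·-4 + 0·5
    = -4 + 8 + 0 = 4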